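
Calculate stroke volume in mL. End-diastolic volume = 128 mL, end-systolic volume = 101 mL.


SV = EDV - ESV
SV = 128 - 101
SV = 27 mL


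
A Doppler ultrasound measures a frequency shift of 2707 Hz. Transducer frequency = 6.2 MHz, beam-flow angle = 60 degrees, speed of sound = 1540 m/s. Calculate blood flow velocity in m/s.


v = fd * c / (2 * f0 * cos(theta))
v = 2707 * 1540 / (2 * 6.2000e+06 * cos(60))
v = 0.6724 m/s


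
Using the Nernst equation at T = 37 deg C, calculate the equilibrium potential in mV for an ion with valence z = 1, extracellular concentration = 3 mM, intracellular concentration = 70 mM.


E = (RT/(zF)) * ln(C_out/C_in)
T = 37 + 273.15 = 310.15 K
E = (8.314 * 310.15 / (1 * 96485)) * ln(3/70)
E = -84.18 mV


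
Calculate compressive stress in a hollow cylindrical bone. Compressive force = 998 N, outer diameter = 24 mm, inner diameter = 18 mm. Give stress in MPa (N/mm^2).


A = pi*(r_o^2 - r_i^2)
r_o = 12 mm, r_i = 9 mm
A = 197.92 mm^2
sigma = F/A = 998 / 197.92
sigma = 5.042 MPa


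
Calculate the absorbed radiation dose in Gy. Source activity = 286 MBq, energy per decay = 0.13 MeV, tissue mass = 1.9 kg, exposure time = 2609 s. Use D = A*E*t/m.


A = 286 MBq = 2.8600e+08 Bq
E = 0.13 MeV = 2.0826e-14 J
D = A*E*t/m = 2.8600e+08*2.0826e-14*2609/1.9
D = 0.008179 Gy


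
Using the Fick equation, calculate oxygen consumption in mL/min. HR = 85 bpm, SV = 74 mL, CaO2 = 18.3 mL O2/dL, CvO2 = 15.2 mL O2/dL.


CO = HR*SV = 85*74/1000 = 6.29 L/min
a-v O2 diff = 18.3 - 15.2 = 3.1 mL/dL
VO2 = CO * (CaO2-CvO2) * 10 dL/L
VO2 = 6.29 * 3.1 * 10
VO2 = 195 mL/min


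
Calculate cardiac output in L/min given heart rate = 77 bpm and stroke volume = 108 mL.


CO = HR * SV
CO = 77 * 108 / 1000
CO = 8.316 L/min


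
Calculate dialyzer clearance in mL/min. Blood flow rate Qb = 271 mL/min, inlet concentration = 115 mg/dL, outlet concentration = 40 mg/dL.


K = Qb * (Cb_in - Cb_out) / Cb_in
K = 271 * (115 - 40) / 115
K = 176.7 mL/min


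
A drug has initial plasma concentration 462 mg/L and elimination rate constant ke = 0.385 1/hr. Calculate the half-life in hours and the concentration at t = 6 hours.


t_half = ln(2) / ke = 0.693147 / 0.385 = 1.8 hr
C(t) = C0 * exp(-ke*t) = 462 * exp(-0.385*6)
C(6) = 45.86 mg/L


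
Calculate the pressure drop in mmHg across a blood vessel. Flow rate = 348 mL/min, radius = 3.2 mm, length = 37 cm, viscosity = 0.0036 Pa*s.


dP = 8*mu*L*Q / (pi*r^4)
Q = 348 mL/min = 5.8e-06 m^3/s
dP = 187.617 Pa = 187.617 / 133.322 mmHg = 1.407 mmHg


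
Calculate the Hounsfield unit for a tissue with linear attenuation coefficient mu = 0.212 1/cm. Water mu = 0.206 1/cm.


HU = ((mu_tissue - mu_water) / mu_water) * 1000
HU = ((0.212 - 0.206) / 0.206) * 1000
HU = 29.13


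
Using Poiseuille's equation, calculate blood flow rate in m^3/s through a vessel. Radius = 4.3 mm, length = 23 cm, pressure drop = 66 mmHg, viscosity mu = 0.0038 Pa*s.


Q = pi*r^4*dP / (8*mu*L)
r = 0.0043 m, L = 0.23 m
dP = 66 mmHg = 8799.252 Pa
Q = 0.001352 m^3/s


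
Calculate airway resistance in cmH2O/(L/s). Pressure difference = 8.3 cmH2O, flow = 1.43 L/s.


R = dP / flow
R = 8.3 / 1.43
R = 5.804 cmH2O/(L/s)


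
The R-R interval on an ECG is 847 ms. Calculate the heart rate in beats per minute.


HR = 60 / RR_interval(s)
RR = 847 ms = 0.847 s
HR = 60 / 0.847 = 70.84 bpm


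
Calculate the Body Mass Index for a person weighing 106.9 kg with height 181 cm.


BMI = weight / height^2
height = 181 cm = 1.81 m
BMI = 106.9 / 1.81^2
BMI = 32.63 kg/m^2


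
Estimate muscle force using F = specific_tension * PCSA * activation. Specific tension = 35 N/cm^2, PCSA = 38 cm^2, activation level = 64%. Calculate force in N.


F = sigma * PCSA * activation
F = 35 * 38 * 0.64
F = 851.2 N


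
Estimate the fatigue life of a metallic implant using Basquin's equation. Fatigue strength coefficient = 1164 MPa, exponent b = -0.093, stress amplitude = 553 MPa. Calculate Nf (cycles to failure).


sigma_a = sigma_f' * (2Nf)^b
2Nf = (sigma_a/sigma_f')^(1/b)
2Nf = (553/1164)^(1/-0.093)
2Nf = 2989.2915
Nf = 1495


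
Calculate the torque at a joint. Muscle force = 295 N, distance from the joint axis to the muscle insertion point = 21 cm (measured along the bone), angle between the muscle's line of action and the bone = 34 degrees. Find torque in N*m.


Torque = F * d * sin(theta)   (moment arm = d*sin(theta))
d = 21 cm = 0.21 m
Torque = 295 * 0.21 * sin(34)
Torque = 34.64 N*m


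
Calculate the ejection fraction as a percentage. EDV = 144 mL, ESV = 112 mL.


SV = EDV - ESV = 144 - 112 = 32 mL
EF = SV/EDV * 100 = 32/144 * 100
EF = 22.22%


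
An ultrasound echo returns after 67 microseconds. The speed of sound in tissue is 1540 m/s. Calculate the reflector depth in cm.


depth = c * t / 2
t = 67 us = 6.7000e-05 s
depth = 1540 * 6.7000e-05 / 2
depth = 0.05159 m = 5.159 cm


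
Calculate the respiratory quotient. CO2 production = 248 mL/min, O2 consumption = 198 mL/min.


RQ = VCO2 / VO2
RQ = 248 / 198
RQ = 1.253


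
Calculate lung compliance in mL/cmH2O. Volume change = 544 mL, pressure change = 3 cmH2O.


C = dV / dP
C = 544 / 3
C = 181.3 mL/cmH2O


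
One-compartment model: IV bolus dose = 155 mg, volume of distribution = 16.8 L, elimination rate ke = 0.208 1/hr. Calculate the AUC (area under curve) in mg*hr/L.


C0 = Dose/Vd = 155/16.8 = 9.22619 mg/L
AUC = C0/ke = 9.22619/0.208
AUC = 44.36 mg*hr/L


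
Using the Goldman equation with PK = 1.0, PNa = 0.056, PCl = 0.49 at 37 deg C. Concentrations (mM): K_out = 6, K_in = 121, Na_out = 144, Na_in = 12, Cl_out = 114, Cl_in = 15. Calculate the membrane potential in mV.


Vm = (RT/F)*ln((PK*Ko + PNa*Nao + PCl*Cli)/(PK*Ki + PNa*Nai + PCl*Clo))
Numer = 21.414, Denom = 177.532
Vm = -56.53 mV


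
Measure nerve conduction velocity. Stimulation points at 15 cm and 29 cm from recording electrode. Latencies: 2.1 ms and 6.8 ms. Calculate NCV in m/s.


Distance = (29 - 15) / 100 = 0.14 m
dt = (6.8 - 2.1) / 1000 = 0.0047 s
NCV = dist / dt = 29.79 m/s


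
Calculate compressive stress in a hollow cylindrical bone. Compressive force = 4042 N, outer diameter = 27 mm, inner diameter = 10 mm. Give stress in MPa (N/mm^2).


A = pi*(r_o^2 - r_i^2)
r_o = 13.5 mm, r_i = 5 mm
A = 494.015 mm^2
sigma = F/A = 4042 / 494.015
sigma = 8.182 MPa


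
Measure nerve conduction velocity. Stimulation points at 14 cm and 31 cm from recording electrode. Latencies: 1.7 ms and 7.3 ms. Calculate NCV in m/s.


Distance = (31 - 14) / 100 = 0.17 m
dt = (7.3 - 1.7) / 1000 = 0.0056 s
NCV = dist / dt = 30.36 m/s


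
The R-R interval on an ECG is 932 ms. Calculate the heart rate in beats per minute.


HR = 60 / RR_interval(s)
RR = 932 ms = 0.932 s
HR = 60 / 0.932 = 64.38 bpm


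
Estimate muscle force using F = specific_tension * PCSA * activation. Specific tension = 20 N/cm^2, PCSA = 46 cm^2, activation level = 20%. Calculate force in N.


F = sigma * PCSA * activation
F = 20 * 46 * 0.2
F = 184 N


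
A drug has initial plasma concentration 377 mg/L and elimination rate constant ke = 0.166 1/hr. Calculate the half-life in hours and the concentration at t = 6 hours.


t_half = ln(2) / ke = 0.693147 / 0.166 = 4.176 hr
C(t) = C0 * exp(-ke*t) = 377 * exp(-0.166*6)
C(6) = 139.2 mg/L


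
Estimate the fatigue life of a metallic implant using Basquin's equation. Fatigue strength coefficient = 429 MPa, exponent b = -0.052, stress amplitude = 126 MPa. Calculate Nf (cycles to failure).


sigma_a = sigma_f' * (2Nf)^b
2Nf = (sigma_a/sigma_f')^(1/b)
2Nf = (126/429)^(1/-0.052)
2Nf = 1.7078017e+10
Nf = 8.5390e+09


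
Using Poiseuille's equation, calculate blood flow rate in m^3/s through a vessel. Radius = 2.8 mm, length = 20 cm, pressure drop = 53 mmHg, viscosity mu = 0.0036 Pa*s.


Q = pi*r^4*dP / (8*mu*L)
r = 0.0028 m, L = 0.2 m
dP = 53 mmHg = 7066.066 Pa
Q = 2.3688e-04 m^3/s


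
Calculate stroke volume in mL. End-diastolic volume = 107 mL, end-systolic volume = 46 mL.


SV = EDV - ESV
SV = 107 - 46
SV = 61 mL


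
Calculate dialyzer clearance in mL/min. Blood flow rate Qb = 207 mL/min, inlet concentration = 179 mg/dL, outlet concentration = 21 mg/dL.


K = Qb * (Cb_in - Cb_out) / Cb_in
K = 207 * (179 - 21) / 179
K = 182.7 mL/min


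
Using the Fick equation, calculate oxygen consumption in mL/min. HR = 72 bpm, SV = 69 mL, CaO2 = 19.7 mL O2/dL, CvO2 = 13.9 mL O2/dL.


CO = HR*SV = 72*69/1000 = 4.968 L/min
a-v O2 diff = 19.7 - 13.9 = 5.8 mL/dL
VO2 = CO * (CaO2-CvO2) * 10 dL/L
VO2 = 4.968 * 5.8 * 10
VO2 = 288.1 mL/min


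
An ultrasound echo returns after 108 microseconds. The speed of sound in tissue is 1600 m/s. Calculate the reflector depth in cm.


depth = c * t / 2
t = 108 us = 1.0800e-04 s
depth = 1600 * 1.0800e-04 / 2
depth = 0.0864 m = 8.64 cm


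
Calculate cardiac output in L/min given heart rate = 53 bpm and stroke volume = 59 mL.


CO = HR * SV
CO = 53 * 59 / 1000
CO = 3.127 L/min


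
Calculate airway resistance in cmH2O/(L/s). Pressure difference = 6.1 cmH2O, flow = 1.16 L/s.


R = dP / flow
R = 6.1 / 1.16
R = 5.259 cmH2O/(L/s)


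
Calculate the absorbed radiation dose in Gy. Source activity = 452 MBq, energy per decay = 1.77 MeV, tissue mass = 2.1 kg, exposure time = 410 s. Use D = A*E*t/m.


A = 452 MBq = 4.5200e+08 Bq
E = 1.77 MeV = 2.83554e-13 J
D = A*E*t/m = 4.5200e+08*2.83554e-13*410/2.1
D = 0.02502 Gy


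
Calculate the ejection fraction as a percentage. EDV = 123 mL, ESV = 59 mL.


SV = EDV - ESV = 123 - 59 = 64 mL
EF = SV/EDV * 100 = 64/123 * 100
EF = 52.03%


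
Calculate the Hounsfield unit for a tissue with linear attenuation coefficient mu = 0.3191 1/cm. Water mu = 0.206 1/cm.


HU = ((mu_tissue - mu_water) / mu_water) * 1000
HU = ((0.3191 - 0.206) / 0.206) * 1000
HU = 549


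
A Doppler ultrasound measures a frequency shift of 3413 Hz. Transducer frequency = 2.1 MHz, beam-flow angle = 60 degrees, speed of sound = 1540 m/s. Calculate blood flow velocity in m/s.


v = fd * c / (2 * f0 * cos(theta))
v = 3413 * 1540 / (2 * 2.1000e+06 * cos(60))
v = 2.503 m/s


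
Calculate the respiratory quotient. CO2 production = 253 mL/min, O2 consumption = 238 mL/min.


RQ = VCO2 / VO2
RQ = 253 / 238
RQ = 1.063


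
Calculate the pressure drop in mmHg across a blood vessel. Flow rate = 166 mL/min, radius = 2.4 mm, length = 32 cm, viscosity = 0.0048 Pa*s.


dP = 8*mu*L*Q / (pi*r^4)
Q = 166 mL/min = 2.76667e-06 m^3/s
dP = 326.17 Pa = 326.17 / 133.322 mmHg = 2.446 mmHg


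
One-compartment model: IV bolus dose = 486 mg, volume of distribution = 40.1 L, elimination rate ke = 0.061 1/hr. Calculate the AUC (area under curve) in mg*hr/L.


C0 = Dose/Vd = 486/40.1 = 12.1197 mg/L
AUC = C0/ke = 12.1197/0.061
AUC = 198.7 mg*hr/L


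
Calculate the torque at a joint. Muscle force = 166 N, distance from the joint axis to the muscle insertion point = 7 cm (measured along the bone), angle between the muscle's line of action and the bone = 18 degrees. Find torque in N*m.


Torque = F * d * sin(theta)   (moment arm = d*sin(theta))
d = 7 cm = 0.07 m
Torque = 166 * 0.07 * sin(18)
Torque = 3.591 N*m


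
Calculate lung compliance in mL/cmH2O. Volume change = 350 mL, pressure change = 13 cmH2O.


C = dV / dP
C = 350 / 13
C = 26.92 mL/cmH2O


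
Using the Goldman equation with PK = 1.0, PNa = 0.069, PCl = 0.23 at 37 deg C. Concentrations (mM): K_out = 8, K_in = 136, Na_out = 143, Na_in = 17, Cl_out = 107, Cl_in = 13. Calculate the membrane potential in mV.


Vm = (RT/F)*ln((PK*Ko + PNa*Nao + PCl*Cli)/(PK*Ki + PNa*Nai + PCl*Clo))
Numer = 20.857, Denom = 161.783
Vm = -54.75 mV


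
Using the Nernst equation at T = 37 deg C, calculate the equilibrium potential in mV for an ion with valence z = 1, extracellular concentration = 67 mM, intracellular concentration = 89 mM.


E = (RT/(zF)) * ln(C_out/C_in)
T = 37 + 273.15 = 310.15 K
E = (8.314 * 310.15 / (1 * 96485)) * ln(67/89)
E = -7.588 mV


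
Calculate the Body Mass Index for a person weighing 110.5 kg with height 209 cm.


BMI = weight / height^2
height = 209 cm = 2.09 m
BMI = 110.5 / 2.09^2
BMI = 25.3 kg/m^2


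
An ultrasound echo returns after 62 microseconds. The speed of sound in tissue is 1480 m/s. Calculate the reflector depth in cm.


depth = c * t / 2
t = 62 us = 6.2000e-05 s
depth = 1480 * 6.2000e-05 / 2
depth = 0.04588 m = 4.588 cm


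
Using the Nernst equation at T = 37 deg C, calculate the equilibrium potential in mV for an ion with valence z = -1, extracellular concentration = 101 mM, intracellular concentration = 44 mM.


E = (RT/(zF)) * ln(C_out/C_in)
T = 37 + 273.15 = 310.15 K
E = (8.314 * 310.15 / (-1 * 96485)) * ln(101/44)
E = -22.21 mV


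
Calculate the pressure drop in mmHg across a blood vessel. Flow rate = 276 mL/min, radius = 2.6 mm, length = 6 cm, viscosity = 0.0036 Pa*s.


dP = 8*mu*L*Q / (pi*r^4)
Q = 276 mL/min = 4.6e-06 m^3/s
dP = 55.3679 Pa = 55.3679 / 133.322 mmHg = 0.4153 mmHg


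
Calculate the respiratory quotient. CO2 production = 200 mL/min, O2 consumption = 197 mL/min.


RQ = VCO2 / VO2
RQ = 200 / 197
RQ = 1.015


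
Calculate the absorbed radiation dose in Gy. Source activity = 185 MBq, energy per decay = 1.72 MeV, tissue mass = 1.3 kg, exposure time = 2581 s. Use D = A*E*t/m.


A = 185 MBq = 1.8500e+08 Bq
E = 1.72 MeV = 2.75544e-13 J
D = A*E*t/m = 1.8500e+08*2.75544e-13*2581/1.3
D = 0.1012 Gy


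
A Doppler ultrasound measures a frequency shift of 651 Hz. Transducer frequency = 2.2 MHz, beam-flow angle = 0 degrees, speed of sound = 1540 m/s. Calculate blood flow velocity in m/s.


v = fd * c / (2 * f0 * cos(theta))
v = 651 * 1540 / (2 * 2.2000e+06 * cos(0))
v = 0.2278 m/s


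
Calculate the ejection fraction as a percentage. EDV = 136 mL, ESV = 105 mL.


SV = EDV - ESV = 136 - 105 = 31 mL
EF = SV/EDV * 100 = 31/136 * 100
EF = 22.79%


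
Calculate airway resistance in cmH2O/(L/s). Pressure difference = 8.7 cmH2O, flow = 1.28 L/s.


R = dP / flow
R = 8.7 / 1.28
R = 6.797 cmH2O/(L/s)


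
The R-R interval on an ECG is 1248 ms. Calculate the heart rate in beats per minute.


HR = 60 / RR_interval(s)
RR = 1248 ms = 1.248 s
HR = 60 / 1.248 = 48.08 bpm


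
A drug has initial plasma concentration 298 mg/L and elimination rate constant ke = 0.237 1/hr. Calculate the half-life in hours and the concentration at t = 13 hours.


t_half = ln(2) / ke = 0.693147 / 0.237 = 2.925 hr
C(t) = C0 * exp(-ke*t) = 298 * exp(-0.237*13)
C(13) = 13.68 mg/L


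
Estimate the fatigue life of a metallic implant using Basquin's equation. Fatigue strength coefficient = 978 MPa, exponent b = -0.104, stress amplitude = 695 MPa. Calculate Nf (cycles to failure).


sigma_a = sigma_f' * (2Nf)^b
2Nf = (sigma_a/sigma_f')^(1/b)
2Nf = (695/978)^(1/-0.104)
2Nf = 26.698155
Nf = 13.35


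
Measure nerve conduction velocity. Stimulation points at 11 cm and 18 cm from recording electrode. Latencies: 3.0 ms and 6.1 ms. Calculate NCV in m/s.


Distance = (18 - 11) / 100 = 0.07 m
dt = (6.1 - 3.0) / 1000 = 0.0031 s
NCV = dist / dt = 22.58 m/s


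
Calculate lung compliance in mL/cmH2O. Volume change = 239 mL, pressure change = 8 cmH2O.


C = dV / dP
C = 239 / 8
C = 29.88 mL/cmH2O


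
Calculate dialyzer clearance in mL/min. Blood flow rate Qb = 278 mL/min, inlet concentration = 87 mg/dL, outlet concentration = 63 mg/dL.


K = Qb * (Cb_in - Cb_out) / Cb_in
K = 278 * (87 - 63) / 87
K = 76.69 mL/min


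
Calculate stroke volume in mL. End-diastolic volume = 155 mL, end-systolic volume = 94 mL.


SV = EDV - ESV
SV = 155 - 94
SV = 61 mL


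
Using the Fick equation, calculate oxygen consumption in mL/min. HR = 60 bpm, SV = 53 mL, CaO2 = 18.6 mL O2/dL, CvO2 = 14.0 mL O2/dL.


CO = HR*SV = 60*53/1000 = 3.18 L/min
a-v O2 diff = 18.6 - 14.0 = 4.6 mL/dL
VO2 = CO * (CaO2-CvO2) * 10 dL/L
VO2 = 3.18 * 4.6 * 10
VO2 = 146.3 mL/min


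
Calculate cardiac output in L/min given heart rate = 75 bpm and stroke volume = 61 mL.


CO = HR * SV
CO = 75 * 61 / 1000
CO = 4.575 L/min


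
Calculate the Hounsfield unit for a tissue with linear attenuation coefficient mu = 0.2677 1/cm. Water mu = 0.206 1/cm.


HU = ((mu_tissue - mu_water) / mu_water) * 1000
HU = ((0.2677 - 0.206) / 0.206) * 1000
HU = 299.5


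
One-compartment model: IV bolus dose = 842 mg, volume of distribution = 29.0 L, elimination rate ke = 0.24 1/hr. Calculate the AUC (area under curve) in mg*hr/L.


C0 = Dose/Vd = 842/29.0 = 29.0345 mg/L
AUC = C0/ke = 29.0345/0.24
AUC = 121 mg*hr/L


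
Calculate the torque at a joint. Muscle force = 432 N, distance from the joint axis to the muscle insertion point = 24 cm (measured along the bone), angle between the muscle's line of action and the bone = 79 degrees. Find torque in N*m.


Torque = F * d * sin(theta)   (moment arm = d*sin(theta))
d = 24 cm = 0.24 m
Torque = 432 * 0.24 * sin(79)
Torque = 101.8 N*m


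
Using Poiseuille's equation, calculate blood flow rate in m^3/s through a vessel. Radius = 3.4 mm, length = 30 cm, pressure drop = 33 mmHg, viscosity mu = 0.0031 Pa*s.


Q = pi*r^4*dP / (8*mu*L)
r = 0.0034 m, L = 0.3 m
dP = 33 mmHg = 4399.626 Pa
Q = 2.4826e-04 m^3/s


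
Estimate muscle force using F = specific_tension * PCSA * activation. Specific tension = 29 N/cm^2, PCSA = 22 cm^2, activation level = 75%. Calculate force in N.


F = sigma * PCSA * activation
F = 29 * 22 * 0.75
F = 478.5 N


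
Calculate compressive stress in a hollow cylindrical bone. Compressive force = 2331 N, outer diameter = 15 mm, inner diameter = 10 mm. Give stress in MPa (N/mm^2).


A = pi*(r_o^2 - r_i^2)
r_o = 7.5 mm, r_i = 5 mm
A = 98.1748 mm^2
sigma = F/A = 2331 / 98.1748
sigma = 23.74 MPa


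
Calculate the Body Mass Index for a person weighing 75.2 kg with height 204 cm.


BMI = weight / height^2
height = 204 cm = 2.04 m
BMI = 75.2 / 2.04^2
BMI = 18.07 kg/m^2


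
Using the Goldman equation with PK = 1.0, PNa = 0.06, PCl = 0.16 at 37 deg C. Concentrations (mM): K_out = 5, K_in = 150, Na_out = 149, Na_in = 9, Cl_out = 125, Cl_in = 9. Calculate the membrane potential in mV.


Vm = (RT/F)*ln((PK*Ko + PNa*Nao + PCl*Cli)/(PK*Ki + PNa*Nai + PCl*Clo))
Numer = 15.38, Denom = 170.54
Vm = -64.3 mV


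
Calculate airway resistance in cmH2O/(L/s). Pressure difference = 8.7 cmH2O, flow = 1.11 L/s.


R = dP / flow
R = 8.7 / 1.11
R = 7.838 cmH2O/(L/s)


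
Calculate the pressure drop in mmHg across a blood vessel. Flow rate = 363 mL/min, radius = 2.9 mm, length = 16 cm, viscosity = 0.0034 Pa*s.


dP = 8*mu*L*Q / (pi*r^4)
Q = 363 mL/min = 6.05e-06 m^3/s
dP = 118.496 Pa = 118.496 / 133.322 mmHg = 0.8888 mmHg


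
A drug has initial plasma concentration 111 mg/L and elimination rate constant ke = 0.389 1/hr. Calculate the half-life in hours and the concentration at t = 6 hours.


t_half = ln(2) / ke = 0.693147 / 0.389 = 1.782 hr
C(t) = C0 * exp(-ke*t) = 111 * exp(-0.389*6)
C(6) = 10.76 mg/L


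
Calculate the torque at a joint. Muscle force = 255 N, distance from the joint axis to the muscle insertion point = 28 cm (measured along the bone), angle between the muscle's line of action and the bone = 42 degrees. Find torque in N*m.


Torque = F * d * sin(theta)   (moment arm = d*sin(theta))
d = 28 cm = 0.28 m
Torque = 255 * 0.28 * sin(42)
Torque = 47.78 N*m


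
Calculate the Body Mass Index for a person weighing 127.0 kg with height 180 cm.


BMI = weight / height^2
height = 180 cm = 1.8 m
BMI = 127.0 / 1.8^2
BMI = 39.2 kg/m^2


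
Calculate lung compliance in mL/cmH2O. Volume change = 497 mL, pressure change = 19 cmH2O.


C = dV / dP
C = 497 / 19
C = 26.16 mL/cmH2O


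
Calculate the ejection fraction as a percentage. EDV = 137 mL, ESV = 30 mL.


SV = EDV - ESV = 137 - 30 = 107 mL
EF = SV/EDV * 100 = 107/137 * 100
EF = 78.1%


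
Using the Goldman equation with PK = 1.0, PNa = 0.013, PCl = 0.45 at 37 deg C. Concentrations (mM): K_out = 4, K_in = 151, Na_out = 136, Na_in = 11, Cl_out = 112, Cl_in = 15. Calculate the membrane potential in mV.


Vm = (RT/F)*ln((PK*Ko + PNa*Nao + PCl*Cli)/(PK*Ki + PNa*Nai + PCl*Clo))
Numer = 12.518, Denom = 201.543
Vm = -74.27 mV


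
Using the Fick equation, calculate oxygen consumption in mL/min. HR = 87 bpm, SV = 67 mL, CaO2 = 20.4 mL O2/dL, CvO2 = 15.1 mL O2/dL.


CO = HR*SV = 87*67/1000 = 5.829 L/min
a-v O2 diff = 20.4 - 15.1 = 5.3 mL/dL
VO2 = CO * (CaO2-CvO2) * 10 dL/L
VO2 = 5.829 * 5.3 * 10
VO2 = 308.9 mL/min


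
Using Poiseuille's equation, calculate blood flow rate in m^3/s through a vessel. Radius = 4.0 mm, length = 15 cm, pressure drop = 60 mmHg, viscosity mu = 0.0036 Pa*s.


Q = pi*r^4*dP / (8*mu*L)
r = 0.004 m, L = 0.15 m
dP = 60 mmHg = 7999.32 Pa
Q = 0.001489 m^3/s


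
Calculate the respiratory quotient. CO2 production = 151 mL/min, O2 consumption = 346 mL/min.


RQ = VCO2 / VO2
RQ = 151 / 346
RQ = 0.4364


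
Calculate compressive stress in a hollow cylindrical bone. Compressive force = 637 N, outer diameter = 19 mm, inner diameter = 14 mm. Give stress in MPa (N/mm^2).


A = pi*(r_o^2 - r_i^2)
r_o = 9.5 mm, r_i = 7 mm
A = 129.591 mm^2
sigma = F/A = 637 / 129.591
sigma = 4.915 MPa


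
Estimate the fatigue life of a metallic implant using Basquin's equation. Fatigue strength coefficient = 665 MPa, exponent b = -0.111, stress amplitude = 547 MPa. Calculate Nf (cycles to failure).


sigma_a = sigma_f' * (2Nf)^b
2Nf = (sigma_a/sigma_f')^(1/b)
2Nf = (547/665)^(1/-0.111)
2Nf = 5.811298
Nf = 2.906


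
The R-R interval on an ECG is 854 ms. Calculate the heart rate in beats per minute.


HR = 60 / RR_interval(s)
RR = 854 ms = 0.854 s
HR = 60 / 0.854 = 70.26 bpm


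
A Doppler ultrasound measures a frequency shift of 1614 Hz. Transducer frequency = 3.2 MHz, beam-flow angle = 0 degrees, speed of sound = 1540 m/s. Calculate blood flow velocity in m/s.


v = fd * c / (2 * f0 * cos(theta))
v = 1614 * 1540 / (2 * 3.2000e+06 * cos(0))
v = 0.3884 m/s


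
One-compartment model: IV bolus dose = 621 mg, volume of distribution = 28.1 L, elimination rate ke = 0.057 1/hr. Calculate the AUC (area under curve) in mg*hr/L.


C0 = Dose/Vd = 621/28.1 = 22.0996 mg/L
AUC = C0/ke = 22.0996/0.057
AUC = 387.7 mg*hr/L


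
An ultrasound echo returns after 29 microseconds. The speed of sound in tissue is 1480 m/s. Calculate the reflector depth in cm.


depth = c * t / 2
t = 29 us = 2.9000e-05 s
depth = 1480 * 2.9000e-05 / 2
depth = 0.02146 m = 2.146 cm


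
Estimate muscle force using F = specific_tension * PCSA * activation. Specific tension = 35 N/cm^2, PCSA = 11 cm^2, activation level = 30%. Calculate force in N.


F = sigma * PCSA * activation
F = 35 * 11 * 0.3
F = 115.5 N


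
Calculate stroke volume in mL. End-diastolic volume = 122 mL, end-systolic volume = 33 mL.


SV = EDV - ESV
SV = 122 - 33
SV = 89 mL


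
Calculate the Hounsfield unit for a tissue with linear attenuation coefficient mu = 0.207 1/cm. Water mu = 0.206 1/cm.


HU = ((mu_tissue - mu_water) / mu_water) * 1000
HU = ((0.207 - 0.206) / 0.206) * 1000
HU = 4.854


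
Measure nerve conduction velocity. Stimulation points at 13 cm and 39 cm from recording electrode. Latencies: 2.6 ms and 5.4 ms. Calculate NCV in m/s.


Distance = (39 - 13) / 100 = 0.26 m
dt = (5.4 - 2.6) / 1000 = 0.0028 s
NCV = dist / dt = 92.86 m/s


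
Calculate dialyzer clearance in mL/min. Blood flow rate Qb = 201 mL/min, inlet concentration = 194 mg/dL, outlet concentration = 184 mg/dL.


K = Qb * (Cb_in - Cb_out) / Cb_in
K = 201 * (194 - 184) / 194
K = 10.36 mL/min


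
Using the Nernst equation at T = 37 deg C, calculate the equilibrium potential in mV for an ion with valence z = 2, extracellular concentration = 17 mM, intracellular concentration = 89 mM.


E = (RT/(zF)) * ln(C_out/C_in)
T = 37 + 273.15 = 310.15 K
E = (8.314 * 310.15 / (2 * 96485)) * ln(17/89)
E = -22.12 mV


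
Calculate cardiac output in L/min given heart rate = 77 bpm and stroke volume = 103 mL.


CO = HR * SV
CO = 77 * 103 / 1000
CO = 7.931 L/min


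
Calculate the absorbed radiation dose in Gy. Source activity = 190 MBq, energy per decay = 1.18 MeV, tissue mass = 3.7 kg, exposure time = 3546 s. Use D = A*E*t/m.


A = 190 MBq = 1.9000e+08 Bq
E = 1.18 MeV = 1.89036e-13 J
D = A*E*t/m = 1.9000e+08*1.89036e-13*3546/3.7
D = 0.03442 Gy


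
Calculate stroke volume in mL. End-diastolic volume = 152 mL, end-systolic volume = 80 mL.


SV = EDV - ESV
SV = 152 - 80
SV = 72 mL


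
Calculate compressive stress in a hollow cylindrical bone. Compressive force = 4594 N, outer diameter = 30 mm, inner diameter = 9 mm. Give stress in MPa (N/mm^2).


A = pi*(r_o^2 - r_i^2)
r_o = 15 mm, r_i = 4.5 mm
A = 643.241 mm^2
sigma = F/A = 4594 / 643.241
sigma = 7.142 MPa


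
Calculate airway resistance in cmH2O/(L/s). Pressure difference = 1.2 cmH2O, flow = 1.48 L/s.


R = dP / flow
R = 1.2 / 1.48
R = 0.8108 cmH2O/(L/s)


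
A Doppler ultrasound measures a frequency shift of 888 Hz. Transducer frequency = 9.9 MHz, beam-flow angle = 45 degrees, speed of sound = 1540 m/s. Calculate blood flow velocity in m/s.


v = fd * c / (2 * f0 * cos(theta))
v = 888 * 1540 / (2 * 9.9000e+06 * cos(45))
v = 0.09768 m/s


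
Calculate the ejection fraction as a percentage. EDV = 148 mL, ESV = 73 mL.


SV = EDV - ESV = 148 - 73 = 75 mL
EF = SV/EDV * 100 = 75/148 * 100
EF = 50.68%


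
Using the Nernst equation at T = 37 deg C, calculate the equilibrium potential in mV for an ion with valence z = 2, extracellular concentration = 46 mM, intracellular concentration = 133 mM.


E = (RT/(zF)) * ln(C_out/C_in)
T = 37 + 273.15 = 310.15 K
E = (8.314 * 310.15 / (2 * 96485)) * ln(46/133)
E = -14.19 mV


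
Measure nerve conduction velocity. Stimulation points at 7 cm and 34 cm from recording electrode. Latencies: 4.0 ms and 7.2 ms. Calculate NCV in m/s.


Distance = (34 - 7) / 100 = 0.27 m
dt = (7.2 - 4.0) / 1000 = 0.0032 s
NCV = dist / dt = 84.38 m/s


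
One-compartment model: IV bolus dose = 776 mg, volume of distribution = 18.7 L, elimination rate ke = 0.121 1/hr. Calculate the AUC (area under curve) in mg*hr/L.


C0 = Dose/Vd = 776/18.7 = 41.4973 mg/L
AUC = C0/ke = 41.4973/0.121
AUC = 343 mg*hr/L


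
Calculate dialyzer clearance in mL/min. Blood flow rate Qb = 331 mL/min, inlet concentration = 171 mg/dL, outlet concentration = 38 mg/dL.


K = Qb * (Cb_in - Cb_out) / Cb_in
K = 331 * (171 - 38) / 171
K = 257.4 mL/min


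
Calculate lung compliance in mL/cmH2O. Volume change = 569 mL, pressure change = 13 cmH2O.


C = dV / dP
C = 569 / 13
C = 43.77 mL/cmH2O


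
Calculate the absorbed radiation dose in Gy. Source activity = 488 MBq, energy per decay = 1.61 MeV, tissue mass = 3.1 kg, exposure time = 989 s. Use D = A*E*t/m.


A = 488 MBq = 4.8800e+08 Bq
E = 1.61 MeV = 2.57922e-13 J
D = A*E*t/m = 4.8800e+08*2.57922e-13*989/3.1
D = 0.04016 Gy


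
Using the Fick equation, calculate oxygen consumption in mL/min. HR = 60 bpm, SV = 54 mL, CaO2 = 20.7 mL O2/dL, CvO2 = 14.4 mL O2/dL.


CO = HR*SV = 60*54/1000 = 3.24 L/min
a-v O2 diff = 20.7 - 14.4 = 6.3 mL/dL
VO2 = CO * (CaO2-CvO2) * 10 dL/L
VO2 = 3.24 * 6.3 * 10
VO2 = 204.1 mL/min


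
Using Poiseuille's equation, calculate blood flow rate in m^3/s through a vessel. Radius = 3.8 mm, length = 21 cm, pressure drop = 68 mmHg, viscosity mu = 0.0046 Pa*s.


Q = pi*r^4*dP / (8*mu*L)
r = 0.0038 m, L = 0.21 m
dP = 68 mmHg = 9065.896 Pa
Q = 7.6847e-04 m^3/s


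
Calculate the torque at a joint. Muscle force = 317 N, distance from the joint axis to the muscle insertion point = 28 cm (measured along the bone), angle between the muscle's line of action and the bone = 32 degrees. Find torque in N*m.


Torque = F * d * sin(theta)   (moment arm = d*sin(theta))
d = 28 cm = 0.28 m
Torque = 317 * 0.28 * sin(32)
Torque = 47.04 N*m


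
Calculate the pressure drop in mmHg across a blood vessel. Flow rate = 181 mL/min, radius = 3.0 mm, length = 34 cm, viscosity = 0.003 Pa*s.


dP = 8*mu*L*Q / (pi*r^4)
Q = 181 mL/min = 3.01667e-06 m^3/s
dP = 96.7349 Pa = 96.7349 / 133.322 mmHg = 0.7256 mmHg


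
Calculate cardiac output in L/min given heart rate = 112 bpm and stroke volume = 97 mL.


CO = HR * SV
CO = 112 * 97 / 1000
CO = 10.86 L/min


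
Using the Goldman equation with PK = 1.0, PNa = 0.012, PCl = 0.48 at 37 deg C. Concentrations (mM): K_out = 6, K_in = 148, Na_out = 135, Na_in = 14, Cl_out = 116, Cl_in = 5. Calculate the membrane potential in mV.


Vm = (RT/F)*ln((PK*Ko + PNa*Nao + PCl*Cli)/(PK*Ki + PNa*Nai + PCl*Clo))
Numer = 10.02, Denom = 203.848
Vm = -80.52 mV


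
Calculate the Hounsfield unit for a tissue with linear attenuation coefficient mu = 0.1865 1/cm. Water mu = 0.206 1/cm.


HU = ((mu_tissue - mu_water) / mu_water) * 1000
HU = ((0.1865 - 0.206) / 0.206) * 1000
HU = -94.66


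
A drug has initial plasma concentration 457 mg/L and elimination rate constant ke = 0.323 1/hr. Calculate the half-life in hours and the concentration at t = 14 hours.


t_half = ln(2) / ke = 0.693147 / 0.323 = 2.146 hr
C(t) = C0 * exp(-ke*t) = 457 * exp(-0.323*14)
C(14) = 4.966 mg/L


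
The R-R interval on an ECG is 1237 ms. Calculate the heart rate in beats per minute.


HR = 60 / RR_interval(s)
RR = 1237 ms = 1.237 s
HR = 60 / 1.237 = 48.5 bpm


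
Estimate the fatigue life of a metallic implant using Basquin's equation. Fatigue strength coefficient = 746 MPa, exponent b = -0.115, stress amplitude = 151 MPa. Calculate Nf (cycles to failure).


sigma_a = sigma_f' * (2Nf)^b
2Nf = (sigma_a/sigma_f')^(1/b)
2Nf = (151/746)^(1/-0.115)
2Nf = 1078231.5
Nf = 5.391e+05


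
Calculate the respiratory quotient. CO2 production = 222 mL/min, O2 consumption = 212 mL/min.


RQ = VCO2 / VO2
RQ = 222 / 212
RQ = 1.047


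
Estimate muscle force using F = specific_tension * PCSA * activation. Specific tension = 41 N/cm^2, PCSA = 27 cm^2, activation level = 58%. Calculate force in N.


F = sigma * PCSA * activation
F = 41 * 27 * 0.58
F = 642.1 N


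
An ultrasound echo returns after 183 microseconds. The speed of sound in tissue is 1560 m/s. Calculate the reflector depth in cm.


depth = c * t / 2
t = 183 us = 1.8300e-04 s
depth = 1560 * 1.8300e-04 / 2
depth = 0.14274 m = 14.274 cm


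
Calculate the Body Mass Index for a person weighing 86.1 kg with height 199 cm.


BMI = weight / height^2
height = 199 cm = 1.99 m
BMI = 86.1 / 1.99^2
BMI = 21.74 kg/m^2


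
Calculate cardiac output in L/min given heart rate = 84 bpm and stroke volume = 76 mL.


CO = HR * SV
CO = 84 * 76 / 1000
CO = 6.384 L/min


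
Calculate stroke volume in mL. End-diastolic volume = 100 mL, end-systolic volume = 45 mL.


SV = EDV - ESV
SV = 100 - 45
SV = 55 mL


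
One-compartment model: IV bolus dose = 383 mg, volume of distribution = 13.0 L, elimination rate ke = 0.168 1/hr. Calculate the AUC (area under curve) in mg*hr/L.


C0 = Dose/Vd = 383/13.0 = 29.4615 mg/L
AUC = C0/ke = 29.4615/0.168
AUC = 175.4 mg*hr/L


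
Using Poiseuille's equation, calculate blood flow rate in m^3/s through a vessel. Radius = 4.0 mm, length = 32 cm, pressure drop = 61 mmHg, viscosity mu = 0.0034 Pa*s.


Q = pi*r^4*dP / (8*mu*L)
r = 0.004 m, L = 0.32 m
dP = 61 mmHg = 8132.642 Pa
Q = 7.5145e-04 m^3/s


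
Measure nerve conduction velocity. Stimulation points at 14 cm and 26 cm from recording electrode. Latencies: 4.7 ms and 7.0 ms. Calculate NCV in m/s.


Distance = (26 - 14) / 100 = 0.12 m
dt = (7.0 - 4.7) / 1000 = 0.0023 s
NCV = dist / dt = 52.17 m/s


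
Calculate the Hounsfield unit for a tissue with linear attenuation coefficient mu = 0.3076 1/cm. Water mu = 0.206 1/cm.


HU = ((mu_tissue - mu_water) / mu_water) * 1000
HU = ((0.3076 - 0.206) / 0.206) * 1000
HU = 493.2


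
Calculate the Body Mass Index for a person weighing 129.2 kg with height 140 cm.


BMI = weight / height^2
height = 140 cm = 1.4 m
BMI = 129.2 / 1.4^2
BMI = 65.92 kg/m^2


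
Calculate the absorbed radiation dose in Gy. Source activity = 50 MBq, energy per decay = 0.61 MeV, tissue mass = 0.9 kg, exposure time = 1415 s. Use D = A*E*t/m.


A = 50 MBq = 5.0000e+07 Bq
E = 0.61 MeV = 9.7722e-14 J
D = A*E*t/m = 5.0000e+07*9.7722e-14*1415/0.9
D = 0.007682 Gy


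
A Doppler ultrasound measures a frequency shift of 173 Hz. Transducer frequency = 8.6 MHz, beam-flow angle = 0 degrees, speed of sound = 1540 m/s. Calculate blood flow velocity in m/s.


v = fd * c / (2 * f0 * cos(theta))
v = 173 * 1540 / (2 * 8.6000e+06 * cos(0))
v = 0.01549 m/s


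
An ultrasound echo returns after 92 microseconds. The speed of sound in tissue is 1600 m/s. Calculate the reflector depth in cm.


depth = c * t / 2
t = 92 us = 9.2000e-05 s
depth = 1600 * 9.2000e-05 / 2
depth = 0.0736 m = 7.36 cm


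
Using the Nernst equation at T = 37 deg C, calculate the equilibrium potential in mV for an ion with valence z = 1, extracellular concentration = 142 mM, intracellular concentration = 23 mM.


E = (RT/(zF)) * ln(C_out/C_in)
T = 37 + 273.15 = 310.15 K
E = (8.314 * 310.15 / (1 * 96485)) * ln(142/23)
E = 48.65 mV


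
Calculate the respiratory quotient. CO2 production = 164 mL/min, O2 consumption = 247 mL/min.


RQ = VCO2 / VO2
RQ = 164 / 247
RQ = 0.664


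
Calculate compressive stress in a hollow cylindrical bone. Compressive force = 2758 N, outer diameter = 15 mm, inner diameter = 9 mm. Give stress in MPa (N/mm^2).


A = pi*(r_o^2 - r_i^2)
r_o = 7.5 mm, r_i = 4.5 mm
A = 113.097 mm^2
sigma = F/A = 2758 / 113.097
sigma = 24.39 MPa


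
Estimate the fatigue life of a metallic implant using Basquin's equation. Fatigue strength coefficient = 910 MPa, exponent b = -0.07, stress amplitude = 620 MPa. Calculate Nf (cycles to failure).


sigma_a = sigma_f' * (2Nf)^b
2Nf = (sigma_a/sigma_f')^(1/b)
2Nf = (620/910)^(1/-0.07)
2Nf = 240.2758
Nf = 120.1


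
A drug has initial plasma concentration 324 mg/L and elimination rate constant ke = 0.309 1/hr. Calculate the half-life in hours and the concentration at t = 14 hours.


t_half = ln(2) / ke = 0.693147 / 0.309 = 2.243 hr
C(t) = C0 * exp(-ke*t) = 324 * exp(-0.309*14)
C(14) = 4.283 mg/L


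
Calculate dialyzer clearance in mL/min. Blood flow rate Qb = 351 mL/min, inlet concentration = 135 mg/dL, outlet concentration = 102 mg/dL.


K = Qb * (Cb_in - Cb_out) / Cb_in
K = 351 * (135 - 102) / 135
K = 85.8 mL/min


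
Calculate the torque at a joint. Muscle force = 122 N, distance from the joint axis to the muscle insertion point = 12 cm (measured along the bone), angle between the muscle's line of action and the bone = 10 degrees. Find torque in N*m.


Torque = F * d * sin(theta)   (moment arm = d*sin(theta))
d = 12 cm = 0.12 m
Torque = 122 * 0.12 * sin(10)
Torque = 2.542 N*m


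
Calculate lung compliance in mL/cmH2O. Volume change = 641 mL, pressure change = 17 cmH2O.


C = dV / dP
C = 641 / 17
C = 37.71 mL/cmH2O


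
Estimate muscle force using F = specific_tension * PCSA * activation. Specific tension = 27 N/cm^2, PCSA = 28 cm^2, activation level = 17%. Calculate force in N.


F = sigma * PCSA * activation
F = 27 * 28 * 0.17
F = 128.5 N


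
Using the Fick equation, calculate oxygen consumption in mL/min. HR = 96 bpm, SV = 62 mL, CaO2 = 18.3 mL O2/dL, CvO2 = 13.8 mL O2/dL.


CO = HR*SV = 96*62/1000 = 5.952 L/min
a-v O2 diff = 18.3 - 13.8 = 4.5 mL/dL
VO2 = CO * (CaO2-CvO2) * 10 dL/L
VO2 = 5.952 * 4.5 * 10
VO2 = 267.8 mL/min


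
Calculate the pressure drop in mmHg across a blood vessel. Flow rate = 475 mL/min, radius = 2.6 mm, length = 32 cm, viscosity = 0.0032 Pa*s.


dP = 8*mu*L*Q / (pi*r^4)
Q = 475 mL/min = 7.91667e-06 m^3/s
dP = 451.741 Pa = 451.741 / 133.322 mmHg = 3.388 mmHg


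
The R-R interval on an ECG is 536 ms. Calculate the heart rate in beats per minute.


HR = 60 / RR_interval(s)
RR = 536 ms = 0.536 s
HR = 60 / 0.536 = 111.9 bpm


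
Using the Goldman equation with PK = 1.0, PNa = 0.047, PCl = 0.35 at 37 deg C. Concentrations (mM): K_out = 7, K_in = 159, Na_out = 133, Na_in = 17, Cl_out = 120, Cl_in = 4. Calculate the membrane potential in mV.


Vm = (RT/F)*ln((PK*Ko + PNa*Nao + PCl*Cli)/(PK*Ki + PNa*Nai + PCl*Clo))
Numer = 14.651, Denom = 201.799
Vm = -70.09 mV


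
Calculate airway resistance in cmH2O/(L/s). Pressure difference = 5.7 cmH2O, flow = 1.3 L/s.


R = dP / flow
R = 5.7 / 1.3
R = 4.385 cmH2O/(L/s)


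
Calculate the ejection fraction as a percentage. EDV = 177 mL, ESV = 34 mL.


SV = EDV - ESV = 177 - 34 = 143 mL
EF = SV/EDV * 100 = 143/177 * 100
EF = 80.79%


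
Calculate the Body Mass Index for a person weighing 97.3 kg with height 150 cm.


BMI = weight / height^2
height = 150 cm = 1.5 m
BMI = 97.3 / 1.5^2
BMI = 43.24 kg/m^2


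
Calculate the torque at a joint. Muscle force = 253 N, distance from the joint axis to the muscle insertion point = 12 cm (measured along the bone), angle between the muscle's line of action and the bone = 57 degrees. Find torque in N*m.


Torque = F * d * sin(theta)   (moment arm = d*sin(theta))
d = 12 cm = 0.12 m
Torque = 253 * 0.12 * sin(57)
Torque = 25.46 N*m


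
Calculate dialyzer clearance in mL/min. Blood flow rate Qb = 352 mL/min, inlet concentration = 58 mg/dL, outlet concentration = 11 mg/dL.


K = Qb * (Cb_in - Cb_out) / Cb_in
K = 352 * (58 - 11) / 58
K = 285.2 mL/min


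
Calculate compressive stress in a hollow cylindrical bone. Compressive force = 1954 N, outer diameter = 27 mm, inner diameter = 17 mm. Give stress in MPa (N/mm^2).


A = pi*(r_o^2 - r_i^2)
r_o = 13.5 mm, r_i = 8.5 mm
A = 345.575 mm^2
sigma = F/A = 1954 / 345.575
sigma = 5.654 MPa


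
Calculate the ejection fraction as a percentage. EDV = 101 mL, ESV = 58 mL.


SV = EDV - ESV = 101 - 58 = 43 mL
EF = SV/EDV * 100 = 43/101 * 100
EF = 42.57%


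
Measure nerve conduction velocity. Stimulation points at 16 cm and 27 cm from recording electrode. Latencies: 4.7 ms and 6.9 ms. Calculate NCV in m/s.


Distance = (27 - 16) / 100 = 0.11 m
dt = (6.9 - 4.7) / 1000 = 0.0022 s
NCV = dist / dt = 50 m/s


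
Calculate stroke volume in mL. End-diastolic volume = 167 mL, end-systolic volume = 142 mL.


SV = EDV - ESV
SV = 167 - 142
SV = 25 mL


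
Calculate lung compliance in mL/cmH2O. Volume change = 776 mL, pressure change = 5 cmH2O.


C = dV / dP
C = 776 / 5
C = 155.2 mL/cmH2O


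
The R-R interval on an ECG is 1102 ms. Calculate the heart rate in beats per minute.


HR = 60 / RR_interval(s)
RR = 1102 ms = 1.102 s
HR = 60 / 1.102 = 54.45 bpm


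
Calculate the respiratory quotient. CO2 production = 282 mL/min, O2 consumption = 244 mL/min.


RQ = VCO2 / VO2
RQ = 282 / 244
RQ = 1.156


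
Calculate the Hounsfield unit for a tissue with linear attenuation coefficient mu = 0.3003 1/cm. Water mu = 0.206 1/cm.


HU = ((mu_tissue - mu_water) / mu_water) * 1000
HU = ((0.3003 - 0.206) / 0.206) * 1000
HU = 457.8


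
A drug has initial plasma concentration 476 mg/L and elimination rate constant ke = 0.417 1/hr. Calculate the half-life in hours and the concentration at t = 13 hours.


t_half = ln(2) / ke = 0.693147 / 0.417 = 1.662 hr
C(t) = C0 * exp(-ke*t) = 476 * exp(-0.417*13)
C(13) = 2.105 mg/L


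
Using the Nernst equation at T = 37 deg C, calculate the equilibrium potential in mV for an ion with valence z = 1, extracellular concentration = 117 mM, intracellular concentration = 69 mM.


E = (RT/(zF)) * ln(C_out/C_in)
T = 37 + 273.15 = 310.15 K
E = (8.314 * 310.15 / (1 * 96485)) * ln(117/69)
E = 14.11 mV


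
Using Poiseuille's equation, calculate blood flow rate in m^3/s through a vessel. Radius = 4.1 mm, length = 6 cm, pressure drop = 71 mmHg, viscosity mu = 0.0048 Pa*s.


Q = pi*r^4*dP / (8*mu*L)
r = 0.0041 m, L = 0.06 m
dP = 71 mmHg = 9465.862 Pa
Q = 0.003647 m^3/s
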